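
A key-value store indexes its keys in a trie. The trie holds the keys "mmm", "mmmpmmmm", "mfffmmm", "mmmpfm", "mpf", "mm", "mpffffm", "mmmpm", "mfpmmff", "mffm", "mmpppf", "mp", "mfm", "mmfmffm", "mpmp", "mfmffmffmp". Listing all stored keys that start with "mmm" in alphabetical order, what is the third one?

mmmpm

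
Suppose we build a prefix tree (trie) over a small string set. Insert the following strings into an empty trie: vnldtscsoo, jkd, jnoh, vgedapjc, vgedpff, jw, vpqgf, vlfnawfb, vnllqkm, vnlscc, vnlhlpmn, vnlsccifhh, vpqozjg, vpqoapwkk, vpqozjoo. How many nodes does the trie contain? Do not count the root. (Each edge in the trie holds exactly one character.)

65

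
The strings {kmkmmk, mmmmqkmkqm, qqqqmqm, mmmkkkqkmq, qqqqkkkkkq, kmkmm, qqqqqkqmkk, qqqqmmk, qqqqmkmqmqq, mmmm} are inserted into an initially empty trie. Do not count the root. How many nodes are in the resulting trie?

For each word, the new-node count is its length minus the longest prefix already in the trie:
  "kmkmmk" → 6 new (k, m, k, m, m, k)
  "mmmmqkmkqm" → 10 new (m, m, m, m, q, k, m, k, q, m)
  "qqqqmqm" → 7 new (q, q, q, q, m, q, m)
  "mmmkkkqkmq" → prefix "mmm" already present; 7 new (k, k, k, q, k, m, q)
  "qqqqkkkkkq" → prefix "qqqq" already present; 6 new (k, k, k, k, k, q)
  "kmkmm" → prefix "kmkmm" already present; 0 new (none)
  "qqqqqkqmkk" → prefix "qqqq" already present; 6 new (q, k, q, m, k, k)
  "qqqqmmk" → prefix "qqqqm" already present; 2 new (m, k)
  "qqqqmkmqmqq" → prefix "qqqqm" already present; 6 new (k, m, q, m, q, q)
  "mmmm" → prefix "mmmm" already present; 0 new (none)
Total nodes = 6 + 10 + 7 + 7 + 6 + 0 + 6 + 2 + 6 + 0 = 50

50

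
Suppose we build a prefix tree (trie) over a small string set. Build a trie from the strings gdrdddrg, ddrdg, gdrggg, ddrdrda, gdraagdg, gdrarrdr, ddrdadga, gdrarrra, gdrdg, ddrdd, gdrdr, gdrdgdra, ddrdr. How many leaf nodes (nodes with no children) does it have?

11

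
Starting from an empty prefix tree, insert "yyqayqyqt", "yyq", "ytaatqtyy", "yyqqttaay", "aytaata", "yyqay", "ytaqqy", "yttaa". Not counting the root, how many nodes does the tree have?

36

For each word, the new-node count is its length minus the longest prefix already in the trie:
  "yyqayqyqt" → 9 new (y, y, q, a, y, q, y, q, t)
  "yyq" → prefix "yyq" already present; 0 new (none)
  "ytaatqtyy" → prefix "y" already present; 8 new (t, a, a, t, q, t, y, y)
  "yyqqttaay" → prefix "yyq" already present; 6 new (q, t, t, a, a, y)
  "aytaata" → 7 new (a, y, t, a, a, t, a)
  "yyqay" → prefix "yyqay" already present; 0 new (none)
  "ytaqqy" → prefix "yta" already present; 3 new (q, q, y)
  "yttaa" → prefix "yt" already present; 3 new (t, a, a)
Total nodes = 9 + 0 + 8 + 6 + 7 + 0 + 3 + 3 = 36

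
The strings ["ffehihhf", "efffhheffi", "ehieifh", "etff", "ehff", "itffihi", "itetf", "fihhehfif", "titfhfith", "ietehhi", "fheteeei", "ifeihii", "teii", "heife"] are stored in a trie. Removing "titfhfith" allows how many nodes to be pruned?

8

A node on "titfhfith"'s path can go only if nothing else ends at it or branches off below it.
The suffix "itfhfith" (8 nodes) is used only by "titfhfith"; the node for "t" still has the child "e", so pruning stops there.
Nodes removed: 8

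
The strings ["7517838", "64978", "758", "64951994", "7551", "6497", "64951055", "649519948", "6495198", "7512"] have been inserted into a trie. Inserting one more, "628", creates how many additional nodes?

2

Walking "628" from the root, the first 1 characters ("6") follow existing edges; "2" is the first miss.
New nodes needed: |"628"| − 1 = 3 − 1 = 2.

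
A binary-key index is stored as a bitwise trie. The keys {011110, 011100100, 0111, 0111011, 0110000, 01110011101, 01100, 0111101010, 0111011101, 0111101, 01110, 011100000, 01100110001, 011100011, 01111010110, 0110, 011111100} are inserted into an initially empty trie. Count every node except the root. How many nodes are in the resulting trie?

45

For each word, the new-node count is its length minus the longest prefix already in the trie:
  "011110" → 6 new (0, 1, 1, 1, 1, 0)
  "011100100" → prefix "0111" already present; 5 new (0, 0, 1, 0, 0)
  "0111" → prefix "0111" already present; 0 new (none)
  "0111011" → prefix "01110" already present; 2 new (1, 1)
  "0110000" → prefix "011" already present; 4 new (0, 0, 0, 0)
  "01110011101" → prefix "0111001" already present; 4 new (1, 1, 0, 1)
  "01100" → prefix "01100" already present; 0 new (none)
  "0111101010" → prefix "011110" already present; 4 new (1, 0, 1, 0)
  "0111011101" → prefix "0111011" already present; 3 new (1, 0, 1)
  "0111101" → prefix "0111101" already present; 0 new (none)
  "01110" → prefix "01110" already present; 0 new (none)
  "011100000" → prefix "011100" already present; 3 new (0, 0, 0)
  "01100110001" → prefix "01100" already present; 6 new (1, 1, 0, 0, 0, 1)
  "011100011" → prefix "0111000" already present; 2 new (1, 1)
  "01111010110" → prefix "011110101" already present; 2 new (1, 0)
  "0110" → prefix "0110" already present; 0 new (none)
  "011111100" → prefix "01111" already present; 4 new (1, 1, 0, 0)
Total nodes = 6 + 5 + 0 + 2 + 4 + 4 + 0 + 4 + 3 + 0 + 0 + 3 + 6 + 2 + 2 + 0 + 4 = 45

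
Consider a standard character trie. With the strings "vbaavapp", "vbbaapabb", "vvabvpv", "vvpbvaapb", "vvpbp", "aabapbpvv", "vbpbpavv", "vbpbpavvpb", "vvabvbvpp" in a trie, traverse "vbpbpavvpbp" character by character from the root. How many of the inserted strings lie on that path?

Check each prefix of "vbpbpavvpbp" against the stored set — each match is an end-marker on the path.
Prefixes of the query that are stored words: "vbpbpavv", "vbpbpavvpb"
Count: 2

2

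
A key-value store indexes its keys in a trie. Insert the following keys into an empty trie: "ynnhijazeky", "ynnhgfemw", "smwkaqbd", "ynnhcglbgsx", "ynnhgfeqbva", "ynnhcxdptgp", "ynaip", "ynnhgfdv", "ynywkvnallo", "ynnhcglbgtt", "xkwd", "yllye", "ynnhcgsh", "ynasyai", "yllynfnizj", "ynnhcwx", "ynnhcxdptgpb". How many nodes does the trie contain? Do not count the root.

80

Insert word by word; a character creates a node only if that edge doesn't already exist:
  "ynnhijazeky" → 11 new (y, n, n, h, i, j, a, z, e, k, y)
  "ynnhgfemw" → prefix "ynnh" already present; 5 new (g, f, e, m, w)
  "smwkaqbd" → 8 new (s, m, w, k, a, q, b, d)
  "ynnhcglbgsx" → prefix "ynnh" already present; 7 new (c, g, l, b, g, s, x)
  "ynnhgfeqbva" → prefix "ynnhgfe" already present; 4 new (q, b, v, a)
  "ynnhcxdptgp" → prefix "ynnhc" already present; 6 new (x, d, p, t, g, p)
  "ynaip" → prefix "yn" already present; 3 new (a, i, p)
  "ynnhgfdv" → prefix "ynnhgf" already present; 2 new (d, v)
  "ynywkvnallo" → prefix "yn" already present; 9 new (y, w, k, v, n, a, l, l, o)
  "ynnhcglbgtt" → prefix "ynnhcglbg" already present; 2 new (t, t)
  "xkwd" → 4 new (x, k, w, d)
  "yllye" → prefix "y" already present; 4 new (l, l, y, e)
  "ynnhcgsh" → prefix "ynnhcg" already present; 2 new (s, h)
  "ynasyai" → prefix "yna" already present; 4 new (s, y, a, i)
  "yllynfnizj" → prefix "ylly" already present; 6 new (n, f, n, i, z, j)
  "ynnhcwx" → prefix "ynnhc" already present; 2 new (w, x)
  "ynnhcxdptgpb" → prefix "ynnhcxdptgp" already present; 1 new (b)
Total nodes = 11 + 5 + 8 + 7 + 4 + 6 + 3 + 2 + 9 + 2 + 4 + 4 + 2 + 4 + 6 + 2 + 1 = 80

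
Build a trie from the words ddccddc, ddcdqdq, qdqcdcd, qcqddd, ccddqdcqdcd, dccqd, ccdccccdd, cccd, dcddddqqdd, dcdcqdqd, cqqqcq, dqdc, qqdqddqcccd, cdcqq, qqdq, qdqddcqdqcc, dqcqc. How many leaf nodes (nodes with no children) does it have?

Leaves are exactly the stored words that no other stored word extends.
Those words: "cccd", "ccdccccdd", "ccddqdcqdcd", "cdcqq", "cqqqcq", "dccqd", "dcdcqdqd", "dcddddqqdd", "ddccddc", "ddcdqdq", "dqcqc", "dqdc", "qcqddd", "qdqcdcd", "qdqddcqdqcc", "qqdqddqcccd"
Leaf count: 16

16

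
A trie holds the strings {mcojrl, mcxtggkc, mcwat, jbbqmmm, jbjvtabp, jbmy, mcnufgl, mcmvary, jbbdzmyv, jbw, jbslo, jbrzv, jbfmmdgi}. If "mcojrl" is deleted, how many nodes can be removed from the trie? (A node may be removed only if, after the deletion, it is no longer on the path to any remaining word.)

A node on "mcojrl"'s path can go only if nothing else ends at it or branches off below it.
The suffix "ojrl" (4 nodes) is used only by "mcojrl"; the node for "mc" still has the child "x", so pruning stops there.
Nodes removed: 4

4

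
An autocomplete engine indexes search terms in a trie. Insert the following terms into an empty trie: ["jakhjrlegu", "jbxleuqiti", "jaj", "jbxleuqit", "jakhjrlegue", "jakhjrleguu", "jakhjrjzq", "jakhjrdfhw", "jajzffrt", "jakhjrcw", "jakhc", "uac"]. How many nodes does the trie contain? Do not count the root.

40

Trie structure (* marks end of a word):
(root)
├─ j
│  ├─ a
│  │  ├─ j *
│  │  │  └─ z
│  │  │     └─ f
│  │  │        └─ f
│  │  │           └─ r
│  │  │              └─ t *
│  │  └─ k
│  │     └─ h
│  │        ├─ c *
│  │        └─ j
│  │           └─ r
│  │              ├─ c
│  │              │  └─ w *
│  │              ├─ d
│  │              │  └─ f
│  │              │     └─ h
│  │              │        └─ w *
│  │              ├─ j
│  │              │  └─ z
│  │              │     └─ q *
│  │              └─ l
│  │                 └─ e
│  │                    └─ g
│  │                       └─ u *
│  │                          ├─ e *
│  │                          └─ u *
│  └─ b
│     └─ x
│        └─ l
│           └─ e
│              └─ u
│                 └─ q
│                    └─ i
│                       └─ t *
│                          └─ i *
└─ u
   └─ a
      └─ c *
Counting every labelled node above: 40.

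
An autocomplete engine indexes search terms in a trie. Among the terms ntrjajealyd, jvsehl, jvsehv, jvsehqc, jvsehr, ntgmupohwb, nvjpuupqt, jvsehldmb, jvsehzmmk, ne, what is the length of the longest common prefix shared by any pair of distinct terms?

Look for the deepest trie node that still has at least two words in its subtree.
e.g. "jvsehl" and "jvsehldmb" share the prefix "jvsehl" of length 6; no pair shares a longer one.
Longest shared-prefix length: 6

6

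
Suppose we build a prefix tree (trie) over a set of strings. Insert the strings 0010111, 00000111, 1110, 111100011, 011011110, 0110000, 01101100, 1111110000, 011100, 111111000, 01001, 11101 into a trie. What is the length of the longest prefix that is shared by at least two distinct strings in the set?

Look for the deepest trie node that still has at least two words in its subtree.
"111111000" and "1111110000" agree on "111111000" (9 characters) before diverging; nothing deeper is shared.
Longest shared-prefix length: 9

9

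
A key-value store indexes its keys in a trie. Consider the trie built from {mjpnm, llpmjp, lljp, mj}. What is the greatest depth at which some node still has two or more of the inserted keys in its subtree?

2

The deepest shared node is where two words last agree before diverging.
"lljp" and "llpmjp" agree on "ll" (2 characters) before diverging; nothing deeper is shared.
Longest shared-prefix length: 2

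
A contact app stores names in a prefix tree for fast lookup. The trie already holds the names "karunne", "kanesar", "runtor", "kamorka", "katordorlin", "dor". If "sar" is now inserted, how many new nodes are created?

No existing word starts with "s", so every character of "sar" needs a new node.
3 − 0 = 3 new nodes.

3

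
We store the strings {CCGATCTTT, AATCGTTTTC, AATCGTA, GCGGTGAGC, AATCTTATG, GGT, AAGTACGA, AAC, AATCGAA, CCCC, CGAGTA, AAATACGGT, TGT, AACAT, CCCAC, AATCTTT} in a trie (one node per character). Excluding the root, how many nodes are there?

67

Insert word by word; a character creates a node only if that edge doesn't already exist:
  "CCGATCTTT" → 9 new (C, C, G, A, T, C, T, T, T)
  "AATCGTTTTC" → 10 new (A, A, T, C, G, T, T, T, T, C)
  "AATCGTA" → prefix "AATCGT" already present; 1 new (A)
  "GCGGTGAGC" → 9 new (G, C, G, G, T, G, A, G, C)
  "AATCTTATG" → prefix "AATC" already present; 5 new (T, T, A, T, G)
  "GGT" → prefix "G" already present; 2 new (G, T)
  "AAGTACGA" → prefix "AA" already present; 6 new (G, T, A, C, G, A)
  "AAC" → prefix "AA" already present; 1 new (C)
  "AATCGAA" → prefix "AATCG" already present; 2 new (A, A)
  "CCCC" → prefix "CC" already present; 2 new (C, C)
  "CGAGTA" → prefix "C" already present; 5 new (G, A, G, T, A)
  "AAATACGGT" → prefix "AA" already present; 7 new (A, T, A, C, G, G, T)
  "TGT" → 3 new (T, G, T)
  "AACAT" → prefix "AAC" already present; 2 new (A, T)
  "CCCAC" → prefix "CCC" already present; 2 new (A, C)
  "AATCTTT" → prefix "AATCTT" already present; 1 new (T)
Total nodes = 9 + 10 + 1 + 9 + 5 + 2 + 6 + 1 + 2 + 2 + 5 + 7 + 3 + 2 + 2 + 1 = 67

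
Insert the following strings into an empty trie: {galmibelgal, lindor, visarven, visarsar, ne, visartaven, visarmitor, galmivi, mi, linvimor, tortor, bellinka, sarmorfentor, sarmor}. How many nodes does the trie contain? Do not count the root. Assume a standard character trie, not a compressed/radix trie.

For each word, the new-node count is its length minus the longest prefix already in the trie:
  "galmibelgal" → 11 new (g, a, l, m, i, b, e, l, g, a, l)
  "lindor" → 6 new (l, i, n, d, o, r)
  "visarven" → 8 new (v, i, s, a, r, v, e, n)
  "visarsar" → prefix "visar" already present; 3 new (s, a, r)
  "ne" → 2 new (n, e)
  "visartaven" → prefix "visar" already present; 5 new (t, a, v, e, n)
  "visarmitor" → prefix "visar" already present; 5 new (m, i, t, o, r)
  "galmivi" → prefix "galmi" already present; 2 new (v, i)
  "mi" → 2 new (m, i)
  "linvimor" → prefix "lin" already present; 5 new (v, i, m, o, r)
  "tortor" → 6 new (t, o, r, t, o, r)
  "bellinka" → 8 new (b, e, l, l, i, n, k, a)
  "sarmorfentor" → 12 new (s, a, r, m, o, r, f, e, n, t, o, r)
  "sarmor" → prefix "sarmor" already present; 0 new (none)
Total nodes = 11 + 6 + 8 + 3 + 2 + 5 + 5 + 2 + 2 + 5 + 6 + 8 + 12 + 0 = 75

75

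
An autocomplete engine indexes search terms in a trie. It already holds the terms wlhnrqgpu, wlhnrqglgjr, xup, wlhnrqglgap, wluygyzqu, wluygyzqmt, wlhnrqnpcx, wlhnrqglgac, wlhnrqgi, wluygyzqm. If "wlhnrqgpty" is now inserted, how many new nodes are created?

2

Walking "wlhnrqgpty" from the root, the first 8 characters ("wlhnrqgp") follow existing edges; "t" is the first miss.
New nodes needed: |"wlhnrqgpty"| − 8 = 10 − 8 = 2.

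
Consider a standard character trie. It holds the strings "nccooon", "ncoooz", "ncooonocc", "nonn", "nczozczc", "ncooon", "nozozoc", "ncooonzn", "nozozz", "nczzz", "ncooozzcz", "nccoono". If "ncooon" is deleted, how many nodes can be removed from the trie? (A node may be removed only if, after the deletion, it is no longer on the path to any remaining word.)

0

After clearing the end-marker at "ncooon", prune upward until reaching a node still needed by another word.
Every node on "ncooon" is still needed (e.g. by "ncooonocc"), so nothing is freed.
Nodes removed: 0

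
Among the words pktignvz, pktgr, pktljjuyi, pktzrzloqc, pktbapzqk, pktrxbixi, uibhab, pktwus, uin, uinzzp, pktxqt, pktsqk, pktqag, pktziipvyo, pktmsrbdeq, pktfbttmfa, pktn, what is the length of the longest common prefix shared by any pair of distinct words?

4

Look for the deepest trie node that still has at least two words in its subtree.
e.g. "pktziipvyo" and "pktzrzloqc" share the prefix "pktz" of length 4; no pair shares a longer one.
Longest shared-prefix length: 4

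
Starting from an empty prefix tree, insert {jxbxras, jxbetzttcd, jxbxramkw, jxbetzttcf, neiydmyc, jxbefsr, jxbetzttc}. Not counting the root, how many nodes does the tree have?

For each word, the new-node count is its length minus the longest prefix already in the trie:
  "jxbxras" → 7 new (j, x, b, x, r, a, s)
  "jxbetzttcd" → prefix "jxb" already present; 7 new (e, t, z, t, t, c, d)
  "jxbxramkw" → prefix "jxbxra" already present; 3 new (m, k, w)
  "jxbetzttcf" → prefix "jxbetzttc" already present; 1 new (f)
  "neiydmyc" → 8 new (n, e, i, y, d, m, y, c)
  "jxbefsr" → prefix "jxbe" already present; 3 new (f, s, r)
  "jxbetzttc" → prefix "jxbetzttc" already present; 0 new (none)
Total nodes = 7 + 7 + 3 + 1 + 8 + 3 + 0 = 29

29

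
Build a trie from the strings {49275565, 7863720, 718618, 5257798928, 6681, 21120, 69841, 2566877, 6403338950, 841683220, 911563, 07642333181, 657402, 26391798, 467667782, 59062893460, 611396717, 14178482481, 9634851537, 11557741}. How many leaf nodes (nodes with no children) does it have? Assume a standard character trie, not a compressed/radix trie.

A leaf is a node with no children — equivalently, the end of a word that is not a proper prefix of any other stored word.
Those words: "07642333181", "11557741", "14178482481", "21120", "2566877", "26391798", "467667782", "49275565", "5257798928", "59062893460", "611396717", "6403338950", "657402", "6681", "69841", "718618", "7863720", "841683220", "911563", "9634851537"
Leaf count: 20

20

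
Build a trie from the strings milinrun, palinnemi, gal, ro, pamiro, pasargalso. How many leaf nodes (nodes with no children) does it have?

A leaf is a node with no children — equivalently, the end of a word that is not a proper prefix of any other stored word.
Those words: "gal", "milinrun", "palinnemi", "pamiro", "pasargalso", "ro"
Leaf count: 6

6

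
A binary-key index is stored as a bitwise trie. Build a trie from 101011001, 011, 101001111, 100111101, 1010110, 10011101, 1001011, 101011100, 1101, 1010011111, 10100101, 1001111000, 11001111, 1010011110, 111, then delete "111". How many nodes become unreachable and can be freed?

After clearing the end-marker at "111", prune upward until reaching a node still needed by another word.
The suffix "1" (1 node) is used only by "111"; the node for "11" still has the child "0", so pruning stops there.
Nodes removed: 1

1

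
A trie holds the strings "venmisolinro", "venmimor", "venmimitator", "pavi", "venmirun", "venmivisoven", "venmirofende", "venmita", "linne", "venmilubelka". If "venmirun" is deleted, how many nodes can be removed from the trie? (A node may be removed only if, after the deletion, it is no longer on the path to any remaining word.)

2

Walk "venmirun" from the leaf back toward the root, removing each node that no remaining word uses.
The suffix "un" (2 nodes) is used only by "venmirun"; the node for "venmir" still has the child "o", so pruning stops there.
Nodes removed: 2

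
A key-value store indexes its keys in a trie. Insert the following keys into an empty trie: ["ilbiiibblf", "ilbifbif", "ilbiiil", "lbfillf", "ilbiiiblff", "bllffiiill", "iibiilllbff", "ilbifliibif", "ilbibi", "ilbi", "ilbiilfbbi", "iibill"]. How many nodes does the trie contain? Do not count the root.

Count nodes per top-level branch (shared prefixes stored once):
  'b'-branch (bllffiiill): 10 nodes
  'i'-branch (iibiilllbff, iibill, ilbi, ilbibi, ilbifbif, ilbifliibif, ilbiiibblf, ilbiiiblff, ilbiiil, ilbiilfbbi): 43 nodes
  'l'-branch (lbfillf): 7 nodes
Sum: 60

60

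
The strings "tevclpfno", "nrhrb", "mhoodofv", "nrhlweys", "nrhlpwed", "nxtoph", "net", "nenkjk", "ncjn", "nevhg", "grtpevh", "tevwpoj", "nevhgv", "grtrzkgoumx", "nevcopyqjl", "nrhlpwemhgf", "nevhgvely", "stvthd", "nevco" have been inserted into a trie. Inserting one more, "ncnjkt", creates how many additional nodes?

The longest prefix of "ncnjkt" already in the trie is "nc" (length 2).
New nodes needed: |"ncnjkt"| − 2 = 6 − 2 = 4.

4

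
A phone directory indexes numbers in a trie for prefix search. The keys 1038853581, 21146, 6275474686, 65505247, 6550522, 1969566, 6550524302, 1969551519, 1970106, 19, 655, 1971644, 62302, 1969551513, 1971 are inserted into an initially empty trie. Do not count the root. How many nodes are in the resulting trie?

60

Count nodes per top-level branch (shared prefixes stored once):
  '1'-branch (1038853581, 19, 1969551513, 1969551519, 1969566, 1970106, 1971, 1971644): 31 nodes
  '2'-branch (21146): 5 nodes
  '6'-branch (62302, 6275474686, 655, 6550522, 6550524302, 65505247): 24 nodes
Sum: 60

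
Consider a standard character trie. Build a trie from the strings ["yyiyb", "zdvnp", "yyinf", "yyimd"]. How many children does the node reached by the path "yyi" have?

3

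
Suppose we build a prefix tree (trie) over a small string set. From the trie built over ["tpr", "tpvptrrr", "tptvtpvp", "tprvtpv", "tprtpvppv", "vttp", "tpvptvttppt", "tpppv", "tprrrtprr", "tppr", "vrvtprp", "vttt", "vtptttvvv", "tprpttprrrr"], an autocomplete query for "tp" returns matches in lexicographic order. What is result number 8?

tptvtpvp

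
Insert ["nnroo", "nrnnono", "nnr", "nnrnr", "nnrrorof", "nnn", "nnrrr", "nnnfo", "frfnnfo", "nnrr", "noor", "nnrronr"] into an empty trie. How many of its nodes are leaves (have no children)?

9

A leaf is a node with no children — equivalently, the end of a word that is not a proper prefix of any other stored word.
Those words: "frfnnfo", "nnnfo", "nnrnr", "nnroo", "nnrronr", "nnrrorof", "nnrrr", "noor", "nrnnono"
Leaf count: 9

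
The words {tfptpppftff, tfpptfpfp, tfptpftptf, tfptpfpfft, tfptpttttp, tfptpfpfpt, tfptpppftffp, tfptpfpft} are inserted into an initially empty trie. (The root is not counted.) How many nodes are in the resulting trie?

Insert word by word; a character creates a node only if that edge doesn't already exist:
  "tfptpppftff" → 11 new (t, f, p, t, p, p, p, f, t, f, f)
  "tfpptfpfp" → prefix "tfp" already present; 6 new (p, t, f, p, f, p)
  "tfptpftptf" → prefix "tfptp" already present; 5 new (f, t, p, t, f)
  "tfptpfpfft" → prefix "tfptpf" already present; 4 new (p, f, f, t)
  "tfptpttttp" → prefix "tfptp" already present; 5 new (t, t, t, t, p)
  "tfptpfpfpt" → prefix "tfptpfpf" already present; 2 new (p, t)
  "tfptpppftffp" → prefix "tfptpppftff" already present; 1 new (p)
  "tfptpfpft" → prefix "tfptpfpf" already present; 1 new (t)
Total nodes = 11 + 6 + 5 + 4 + 5 + 2 + 1 + 1 = 35

35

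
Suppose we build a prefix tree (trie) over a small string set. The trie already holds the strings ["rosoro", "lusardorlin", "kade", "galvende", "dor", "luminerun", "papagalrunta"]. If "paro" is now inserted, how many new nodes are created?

The longest prefix of "paro" already in the trie is "pa" (length 2).
So 4 − 2 = 2 new nodes.

2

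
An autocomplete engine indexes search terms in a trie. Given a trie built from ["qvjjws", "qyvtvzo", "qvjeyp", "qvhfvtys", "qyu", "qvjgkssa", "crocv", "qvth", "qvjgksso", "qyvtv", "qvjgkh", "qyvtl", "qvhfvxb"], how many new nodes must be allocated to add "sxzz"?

4

No existing word starts with "s", so every character of "sxzz" needs a new node.
4 − 0 = 4 new nodes.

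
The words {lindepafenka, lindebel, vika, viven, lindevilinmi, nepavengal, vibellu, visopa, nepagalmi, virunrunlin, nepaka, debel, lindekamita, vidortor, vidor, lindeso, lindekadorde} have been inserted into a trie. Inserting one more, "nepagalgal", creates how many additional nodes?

The longest prefix of "nepagalgal" already in the trie is "nepagal" (length 7).
Each of the 3 remaining characters creates one node.

3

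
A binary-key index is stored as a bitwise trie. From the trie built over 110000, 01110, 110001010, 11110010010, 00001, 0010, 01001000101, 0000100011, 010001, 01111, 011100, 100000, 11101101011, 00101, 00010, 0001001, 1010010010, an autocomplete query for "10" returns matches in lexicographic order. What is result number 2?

1010010010

DFS of the "10" subtree visits, in order: "100000", "1010010010"
Position 2: 1010010010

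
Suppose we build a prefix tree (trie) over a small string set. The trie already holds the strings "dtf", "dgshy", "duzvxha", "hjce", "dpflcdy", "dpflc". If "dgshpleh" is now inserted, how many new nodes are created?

"dgsh" is already a path in the trie; the remaining "pleh" must be added.
Each of the 4 remaining characters creates one node.

4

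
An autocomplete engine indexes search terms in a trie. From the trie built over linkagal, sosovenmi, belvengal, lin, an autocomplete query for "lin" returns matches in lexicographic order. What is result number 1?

Filter for "lin…" and sort: "lin", "linkagal"
The 1st is lin.

lin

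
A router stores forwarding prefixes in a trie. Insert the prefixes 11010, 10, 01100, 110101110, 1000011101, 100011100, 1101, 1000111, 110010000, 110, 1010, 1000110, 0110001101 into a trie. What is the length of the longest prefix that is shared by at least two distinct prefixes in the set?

Look for the deepest trie node that still has at least two words in its subtree.
"1000111" and "100011100" agree on "1000111" (7 characters) before diverging; nothing deeper is shared.
Longest shared-prefix length: 7

7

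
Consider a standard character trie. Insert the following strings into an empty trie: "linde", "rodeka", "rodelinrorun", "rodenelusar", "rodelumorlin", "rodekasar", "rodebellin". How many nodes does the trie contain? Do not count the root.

Insert word by word; a character creates a node only if that edge doesn't already exist:
  "linde" → 5 new (l, i, n, d, e)
  "rodeka" → 6 new (r, o, d, e, k, a)
  "rodelinrorun" → prefix "rode" already present; 8 new (l, i, n, r, o, r, u, n)
  "rodenelusar" → prefix "rode" already present; 7 new (n, e, l, u, s, a, r)
  "rodelumorlin" → prefix "rodel" already present; 7 new (u, m, o, r, l, i, n)
  "rodekasar" → prefix "rodeka" already present; 3 new (s, a, r)
  "rodebellin" → prefix "rode" already present; 6 new (b, e, l, l, i, n)
Total nodes = 5 + 6 + 8 + 7 + 7 + 3 + 6 = 42

42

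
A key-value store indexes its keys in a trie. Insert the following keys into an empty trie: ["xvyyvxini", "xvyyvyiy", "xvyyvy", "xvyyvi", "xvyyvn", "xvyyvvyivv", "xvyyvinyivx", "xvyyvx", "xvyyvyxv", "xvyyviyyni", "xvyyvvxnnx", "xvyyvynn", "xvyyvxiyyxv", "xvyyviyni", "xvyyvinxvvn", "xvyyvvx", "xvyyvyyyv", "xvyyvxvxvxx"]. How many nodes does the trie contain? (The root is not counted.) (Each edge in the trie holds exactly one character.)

54

Count nodes per top-level branch (shared prefixes stored once):
  'x'-branch (xvyyvi, xvyyvinxvvn, xvyyvinyivx, xvyyviyni, xvyyviyyni, xvyyvn, xvyyvvx, xvyyvvxnnx, xvyyvvyivv, xvyyvx, xvyyvxini, xvyyvxiyyxv, xvyyvxvxvxx, xvyyvy, xvyyvyiy, xvyyvynn, xvyyvyxv, xvyyvyyyv): 54 nodes
Sum: 54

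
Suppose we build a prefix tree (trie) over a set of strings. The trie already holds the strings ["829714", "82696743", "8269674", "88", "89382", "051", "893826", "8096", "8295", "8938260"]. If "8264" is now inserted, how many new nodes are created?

"826" is already a path in the trie; the remaining "4" must be added.
Each of the 1 remaining characters creates one node.

1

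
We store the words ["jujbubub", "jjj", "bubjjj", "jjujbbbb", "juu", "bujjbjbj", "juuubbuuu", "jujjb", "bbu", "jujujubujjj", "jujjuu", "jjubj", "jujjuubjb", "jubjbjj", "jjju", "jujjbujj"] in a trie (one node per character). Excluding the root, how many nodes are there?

63

Insert word by word; a character creates a node only if that edge doesn't already exist:
  "jujbubub" → 8 new (j, u, j, b, u, b, u, b)
  "jjj" → prefix "j" already present; 2 new (j, j)
  "bubjjj" → 6 new (b, u, b, j, j, j)
  "jjujbbbb" → prefix "jj" already present; 6 new (u, j, b, b, b, b)
  "juu" → prefix "ju" already present; 1 new (u)
  "bujjbjbj" → prefix "bu" already present; 6 new (j, j, b, j, b, j)
  "juuubbuuu" → prefix "juu" already present; 6 new (u, b, b, u, u, u)
  "jujjb" → prefix "juj" already present; 2 new (j, b)
  "bbu" → prefix "b" already present; 2 new (b, u)
  "jujujubujjj" → prefix "juj" already present; 8 new (u, j, u, b, u, j, j, j)
  "jujjuu" → prefix "jujj" already present; 2 new (u, u)
  "jjubj" → prefix "jju" already present; 2 new (b, j)
  "jujjuubjb" → prefix "jujjuu" already present; 3 new (b, j, b)
  "jubjbjj" → prefix "ju" already present; 5 new (b, j, b, j, j)
  "jjju" → prefix "jjj" already present; 1 new (u)
  "jujjbujj" → prefix "jujjb" already present; 3 new (u, j, j)
Total nodes = 8 + 2 + 6 + 6 + 1 + 6 + 6 + 2 + 2 + 8 + 2 + 2 + 3 + 5 + 1 + 3 = 63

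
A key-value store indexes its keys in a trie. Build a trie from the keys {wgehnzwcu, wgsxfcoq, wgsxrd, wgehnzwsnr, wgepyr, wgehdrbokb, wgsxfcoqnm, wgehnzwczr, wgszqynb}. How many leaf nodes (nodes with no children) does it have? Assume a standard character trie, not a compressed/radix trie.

A leaf is a node with no children — equivalently, the end of a word that is not a proper prefix of any other stored word.
Those words: "wgehdrbokb", "wgehnzwcu", "wgehnzwczr", "wgehnzwsnr", "wgepyr", "wgsxfcoqnm", "wgsxrd", "wgszqynb"
Leaf count: 8

8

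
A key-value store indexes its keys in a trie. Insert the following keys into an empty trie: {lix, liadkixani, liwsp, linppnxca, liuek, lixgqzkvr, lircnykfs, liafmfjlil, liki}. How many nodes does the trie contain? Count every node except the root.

For each word, the new-node count is its length minus the longest prefix already in the trie:
  "lix" → 3 new (l, i, x)
  "liadkixani" → prefix "li" already present; 8 new (a, d, k, i, x, a, n, i)
  "liwsp" → prefix "li" already present; 3 new (w, s, p)
  "linppnxca" → prefix "li" already present; 7 new (n, p, p, n, x, c, a)
  "liuek" → prefix "li" already present; 3 new (u, e, k)
  "lixgqzkvr" → prefix "lix" already present; 6 new (g, q, z, k, v, r)
  "lircnykfs" → prefix "li" already present; 7 new (r, c, n, y, k, f, s)
  "liafmfjlil" → prefix "lia" already present; 7 new (f, m, f, j, l, i, l)
  "liki" → prefix "li" already present; 2 new (k, i)
Total nodes = 3 + 8 + 3 + 7 + 3 + 6 + 7 + 7 + 2 = 46

46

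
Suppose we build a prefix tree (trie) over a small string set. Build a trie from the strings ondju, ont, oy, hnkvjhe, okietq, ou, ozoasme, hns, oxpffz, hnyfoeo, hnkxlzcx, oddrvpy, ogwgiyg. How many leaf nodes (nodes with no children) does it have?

13

Leaves are exactly the stored words that no other stored word extends.
Those words: "hnkvjhe", "hnkxlzcx", "hns", "hnyfoeo", "oddrvpy", "ogwgiyg", "okietq", "ondju", "ont", "ou", "oxpffz", "oy", "ozoasme"
Leaf count: 13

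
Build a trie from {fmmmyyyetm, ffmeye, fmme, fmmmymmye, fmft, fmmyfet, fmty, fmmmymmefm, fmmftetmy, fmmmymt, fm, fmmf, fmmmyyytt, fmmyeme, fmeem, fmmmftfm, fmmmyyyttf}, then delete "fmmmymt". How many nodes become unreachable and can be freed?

1

A node on "fmmmymt"'s path can go only if nothing else ends at it or branches off below it.
The suffix "t" (1 node) is used only by "fmmmymt"; the node for "fmmmym" still has the child "m", so pruning stops there.
Nodes removed: 1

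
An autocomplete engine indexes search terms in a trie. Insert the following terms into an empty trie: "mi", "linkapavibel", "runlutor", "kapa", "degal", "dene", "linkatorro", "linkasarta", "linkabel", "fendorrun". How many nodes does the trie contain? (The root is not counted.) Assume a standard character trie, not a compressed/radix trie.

Trace insertions, counting only characters that open a new branch:
  "mi" → 2 new (m, i)
  "linkapavibel" → 12 new (l, i, n, k, a, p, a, v, i, b, e, l)
  "runlutor" → 8 new (r, u, n, l, u, t, o, r)
  "kapa" → 4 new (k, a, p, a)
  "degal" → 5 new (d, e, g, a, l)
  "dene" → prefix "de" already present; 2 new (n, e)
  "linkatorro" → prefix "linka" already present; 5 new (t, o, r, r, o)
  "linkasarta" → prefix "linka" already present; 5 new (s, a, r, t, a)
  "linkabel" → prefix "linka" already present; 3 new (b, e, l)
  "fendorrun" → 9 new (f, e, n, d, o, r, r, u, n)
Total nodes = 2 + 12 + 8 + 4 + 5 + 2 + 5 + 5 + 3 + 9 = 55

55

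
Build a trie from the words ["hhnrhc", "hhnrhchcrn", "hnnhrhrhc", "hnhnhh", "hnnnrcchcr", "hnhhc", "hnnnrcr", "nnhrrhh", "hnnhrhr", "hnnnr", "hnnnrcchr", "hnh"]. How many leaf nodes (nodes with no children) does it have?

8

Leaves are exactly the stored words that no other stored word extends.
Those words: "hhnrhchcrn", "hnhhc", "hnhnhh", "hnnhrhrhc", "hnnnrcchcr", "hnnnrcchr", "hnnnrcr", "nnhrrhh"
Leaf count: 8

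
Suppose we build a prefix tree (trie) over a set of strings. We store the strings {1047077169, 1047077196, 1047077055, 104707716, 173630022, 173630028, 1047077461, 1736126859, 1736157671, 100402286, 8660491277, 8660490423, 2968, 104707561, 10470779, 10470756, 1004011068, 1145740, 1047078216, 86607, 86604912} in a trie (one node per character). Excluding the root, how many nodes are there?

Insert word by word; a character creates a node only if that edge doesn't already exist:
  "1047077169" → 10 new (1, 0, 4, 7, 0, 7, 7, 1, 6, 9)
  "1047077196" → prefix "10470771" already present; 2 new (9, 6)
  "1047077055" → prefix "1047077" already present; 3 new (0, 5, 5)
  "104707716" → prefix "104707716" already present; 0 new (none)
  "173630022" → prefix "1" already present; 8 new (7, 3, 6, 3, 0, 0, 2, 2)
  "173630028" → prefix "17363002" already present; 1 new (8)
  "1047077461" → prefix "1047077" already present; 3 new (4, 6, 1)
  "1736126859" → prefix "1736" already present; 6 new (1, 2, 6, 8, 5, 9)
  "1736157671" → prefix "17361" already present; 5 new (5, 7, 6, 7, 1)
  "100402286" → prefix "10" already present; 7 new (0, 4, 0, 2, 2, 8, 6)
  "8660491277" → 10 new (8, 6, 6, 0, 4, 9, 1, 2, 7, 7)
  "8660490423" → prefix "866049" already present; 4 new (0, 4, 2, 3)
  "2968" → 4 new (2, 9, 6, 8)
  "104707561" → prefix "104707" already present; 3 new (5, 6, 1)
  "10470779" → prefix "1047077" already present; 1 new (9)
  "10470756" → prefix "10470756" already present; 0 new (none)
  "1004011068" → prefix "10040" already present; 5 new (1, 1, 0, 6, 8)
  "1145740" → prefix "1" already present; 6 new (1, 4, 5, 7, 4, 0)
  "1047078216" → prefix "104707" already present; 4 new (8, 2, 1, 6)
  "86607" → prefix "8660" already present; 1 new (7)
  "86604912" → prefix "86604912" already present; 0 new (none)
Total nodes = 10 + 2 + 3 + 0 + 8 + 1 + 3 + 6 + 5 + 7 + 10 + 4 + 4 + 3 + 1 + 0 + 5 + 6 + 4 + 1 + 0 = 83

83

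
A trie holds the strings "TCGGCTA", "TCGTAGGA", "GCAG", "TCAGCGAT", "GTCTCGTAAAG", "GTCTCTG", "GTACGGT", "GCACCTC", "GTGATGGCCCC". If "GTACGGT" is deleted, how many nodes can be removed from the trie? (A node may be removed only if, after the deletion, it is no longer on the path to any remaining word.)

5

A node on "GTACGGT"'s path can go only if nothing else ends at it or branches off below it.
The suffix "ACGGT" (5 nodes) is used only by "GTACGGT"; the node for "GT" still has the child "C", so pruning stops there.
Nodes removed: 5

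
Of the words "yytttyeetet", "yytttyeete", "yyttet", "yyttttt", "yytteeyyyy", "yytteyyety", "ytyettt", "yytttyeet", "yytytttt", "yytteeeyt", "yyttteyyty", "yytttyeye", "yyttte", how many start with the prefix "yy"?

12

Filter for entries beginning with "yy":
Matches: "yytteeeyt", "yytteeyyyy", "yyttet", "yytteyyety", "yyttte", "yyttteyyty", "yyttttt", "yytttyeet", "yytttyeete", "yytttyeetet", "yytttyeye", "yytytttt"
Count: 12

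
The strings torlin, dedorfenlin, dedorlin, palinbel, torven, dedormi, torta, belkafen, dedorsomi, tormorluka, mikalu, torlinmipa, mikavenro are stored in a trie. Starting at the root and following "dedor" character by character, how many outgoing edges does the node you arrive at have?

Walk "dedor" from the root, arriving at one node.
Distinct next characters after "dedor": f, l, m, s.
That node has 4 child edges.

4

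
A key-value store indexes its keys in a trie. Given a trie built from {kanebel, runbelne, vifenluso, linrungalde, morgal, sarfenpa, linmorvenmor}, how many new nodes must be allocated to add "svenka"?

5

Walking "svenka" from the root, the first 1 characters ("s") follow existing edges; "v" is the first miss.
Each of the 5 remaining characters creates one node.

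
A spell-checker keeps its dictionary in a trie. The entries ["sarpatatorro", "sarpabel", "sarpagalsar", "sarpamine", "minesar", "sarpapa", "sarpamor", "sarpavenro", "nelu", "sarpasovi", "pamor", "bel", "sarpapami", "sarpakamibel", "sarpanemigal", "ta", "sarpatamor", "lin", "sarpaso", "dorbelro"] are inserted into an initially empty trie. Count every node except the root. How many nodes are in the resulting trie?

89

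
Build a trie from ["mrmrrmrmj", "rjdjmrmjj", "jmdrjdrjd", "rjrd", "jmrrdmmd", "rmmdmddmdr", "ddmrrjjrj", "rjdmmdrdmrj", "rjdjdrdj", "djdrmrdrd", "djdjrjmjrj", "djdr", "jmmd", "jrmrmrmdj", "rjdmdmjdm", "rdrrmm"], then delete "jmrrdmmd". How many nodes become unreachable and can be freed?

After clearing the end-marker at "jmrrdmmd", prune upward until reaching a node still needed by another word.
The suffix "rrdmmd" (6 nodes) is used only by "jmrrdmmd"; the node for "jm" still has the child "d", so pruning stops there.
Nodes removed: 6

6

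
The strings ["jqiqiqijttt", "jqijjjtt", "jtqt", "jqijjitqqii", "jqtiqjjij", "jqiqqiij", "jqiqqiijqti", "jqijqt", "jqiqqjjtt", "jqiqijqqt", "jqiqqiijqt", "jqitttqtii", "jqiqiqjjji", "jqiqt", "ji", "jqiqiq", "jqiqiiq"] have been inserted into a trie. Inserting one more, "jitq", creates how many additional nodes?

The longest prefix of "jitq" already in the trie is "ji" (length 2).
So 4 − 2 = 2 new nodes.

2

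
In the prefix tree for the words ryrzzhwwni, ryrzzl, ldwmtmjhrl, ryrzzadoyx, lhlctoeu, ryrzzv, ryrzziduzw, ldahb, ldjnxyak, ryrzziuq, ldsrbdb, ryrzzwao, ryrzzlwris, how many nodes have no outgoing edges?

Leaves are exactly the stored words that no other stored word extends.
Those words: "ldahb", "ldjnxyak", "ldsrbdb", "ldwmtmjhrl", "lhlctoeu", "ryrzzadoyx", "ryrzzhwwni", "ryrzziduzw", "ryrzziuq", "ryrzzlwris", "ryrzzv", "ryrzzwao"
Leaf count: 12

12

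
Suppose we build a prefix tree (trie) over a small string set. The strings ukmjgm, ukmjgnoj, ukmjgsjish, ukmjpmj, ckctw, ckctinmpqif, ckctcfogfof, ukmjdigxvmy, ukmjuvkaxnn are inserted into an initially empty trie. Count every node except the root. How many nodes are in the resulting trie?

50

Trace insertions, counting only characters that open a new branch:
  "ukmjgm" → 6 new (u, k, m, j, g, m)
  "ukmjgnoj" → prefix "ukmjg" already present; 3 new (n, o, j)
  "ukmjgsjish" → prefix "ukmjg" already present; 5 new (s, j, i, s, h)
  "ukmjpmj" → prefix "ukmj" already present; 3 new (p, m, j)
  "ckctw" → 5 new (c, k, c, t, w)
  "ckctinmpqif" → prefix "ckct" already present; 7 new (i, n, m, p, q, i, f)
  "ckctcfogfof" → prefix "ckct" already present; 7 new (c, f, o, g, f, o, f)
  "ukmjdigxvmy" → prefix "ukmj" already present; 7 new (d, i, g, x, v, m, y)
  "ukmjuvkaxnn" → prefix "ukmj" already present; 7 new (u, v, k, a, x, n, n)
Total nodes = 6 + 3 + 5 + 3 + 5 + 7 + 7 + 7 + 7 = 50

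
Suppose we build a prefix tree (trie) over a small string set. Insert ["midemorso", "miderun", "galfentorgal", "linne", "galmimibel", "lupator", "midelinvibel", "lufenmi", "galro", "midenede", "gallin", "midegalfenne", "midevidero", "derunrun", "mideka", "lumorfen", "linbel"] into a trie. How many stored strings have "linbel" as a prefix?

1

Filter for entries beginning with "linbel":
Matches: "linbel"
Count: 1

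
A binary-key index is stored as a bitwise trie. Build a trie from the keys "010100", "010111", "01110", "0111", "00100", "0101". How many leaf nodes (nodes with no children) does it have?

4

Leaves are exactly the stored words that no other stored word extends.
Those words: "00100", "010100", "010111", "01110"
Leaf count: 4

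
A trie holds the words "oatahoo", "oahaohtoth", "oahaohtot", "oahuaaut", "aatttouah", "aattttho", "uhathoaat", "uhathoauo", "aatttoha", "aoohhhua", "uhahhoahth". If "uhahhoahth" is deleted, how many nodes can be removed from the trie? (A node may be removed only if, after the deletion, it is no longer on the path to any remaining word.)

7

After clearing the end-marker at "uhahhoahth", prune upward until reaching a node still needed by another word.
The suffix "hhoahth" (7 nodes) is used only by "uhahhoahth"; the node for "uha" still has the child "t", so pruning stops there.
Nodes removed: 7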